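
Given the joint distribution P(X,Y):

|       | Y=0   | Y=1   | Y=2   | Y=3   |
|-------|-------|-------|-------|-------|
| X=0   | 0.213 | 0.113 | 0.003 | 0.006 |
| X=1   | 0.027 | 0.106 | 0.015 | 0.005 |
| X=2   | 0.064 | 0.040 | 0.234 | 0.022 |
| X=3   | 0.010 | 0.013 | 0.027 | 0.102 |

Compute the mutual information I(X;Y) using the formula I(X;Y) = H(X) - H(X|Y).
0.6375 bits

I(X;Y) = H(X) - H(X|Y)

Marginal of X (row sums):
  P(X=0) = 0.213 + 0.113 + 0.003 + 0.006 = 0.335
  P(X=1) = 0.027 + 0.106 + 0.015 + 0.005 = 0.153
  P(X=2) = 0.064 + 0.040 + 0.234 + 0.022 = 0.360
  P(X=3) = 0.010 + 0.013 + 0.027 + 0.102 = 0.152
H(X) = -[0.335·log₂(0.335) + 0.153·log₂(0.153) + 0.360·log₂(0.360) + 0.152·log₂(0.152)]
  = 0.528552 + 0.414385 + 0.530615 + 0.413114 = 1.88667 bits

Marginal of Y (column sums):
  P(Y=0) = 0.213 + 0.027 + 0.064 + 0.010 = 0.314
  P(Y=1) = 0.113 + 0.106 + 0.040 + 0.013 = 0.272
  P(Y=2) = 0.003 + 0.015 + 0.234 + 0.027 = 0.279
  P(Y=3) = 0.006 + 0.005 + 0.022 + 0.102 = 0.135
H(X|Y) = Σ_y P(y)·H(X|Y=y):
  Y=0: P(Y=0) = 0.314, P(X|Y=0) = (213/314, 27/314, 32/157, 5/157) → H(X|Y=0) = 1.310244
  Y=1: P(Y=1) = 0.272, P(X|Y=1) = (113/272, 53/136, 5/34, 13/272) → H(X|Y=1) = 1.672674
  Y=2: P(Y=2) = 0.279, P(X|Y=2) = (1/93, 5/93, 26/31, 3/31) → H(X|Y=2) = 0.835929
  Y=3: P(Y=3) = 0.135, P(X|Y=3) = (2/45, 1/27, 22/135, 34/45) → H(X|Y=3) = 1.107821
H(X|Y) = 0.314·1.310244 + 0.272·1.672674 + 0.279·0.835929 + 0.135·1.107821 = 1.24916 bits

I(X;Y) = H(X) - H(X|Y) = 1.88667 - 1.24916 = 0.6375 bits

Cross-check via I(X;Y) = H(X) + H(Y) - H(X,Y): computing H(Y) from the column sums and H(X,Y) from the 16 cells in the same way gives H(Y) = 1.93948 bits and H(X,Y) = 3.18865 bits, so
I(X;Y) = 1.88667 + 1.93948 - 3.18865 = 0.6375 bits ✓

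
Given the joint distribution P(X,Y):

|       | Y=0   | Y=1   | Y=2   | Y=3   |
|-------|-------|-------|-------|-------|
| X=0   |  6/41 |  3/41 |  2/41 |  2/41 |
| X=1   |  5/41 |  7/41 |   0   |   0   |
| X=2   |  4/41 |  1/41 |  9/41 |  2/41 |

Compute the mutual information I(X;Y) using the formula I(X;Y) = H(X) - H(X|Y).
0.3873 bits

I(X;Y) = H(X) - H(X|Y)

Marginal of X (row sums):
  P(X=0) = 6/41 + 3/41 + 2/41 + 2/41 = 13/41
  P(X=1) = 5/41 + 7/41 + 0 + 0 = 12/41
  P(X=2) = 4/41 + 1/41 + 9/41 + 2/41 = 16/41
H(X) = -[(13/41)·log₂(13/41) + (12/41)·log₂(12/41) + (16/41)·log₂(16/41)]
  = 0.5254 + 0.5188 + 0.5298 = 1.5740 bits

Marginal of Y (column sums):
  P(Y=0) = 6/41 + 5/41 + 4/41 = 15/41
  P(Y=1) = 3/41 + 7/41 + 1/41 = 11/41
  P(Y=2) = 2/41 + 0 + 9/41 = 11/41
  P(Y=3) = 2/41 + 0 + 2/41 = 4/41
H(X|Y) = Σ_y P(y)·H(X|Y=y):
  Y=0: P(Y=0) = 15/41, P(X|Y=0) = (2/5, 1/3, 4/15) → H(X|Y=0) = 1.5656
  Y=1: P(Y=1) = 11/41, P(X|Y=1) = (3/11, 7/11, 1/11) → H(X|Y=1) = 1.2407
  Y=2: P(Y=2) = 11/41, P(X|Y=2) = (2/11, 0, 9/11) → H(X|Y=2) = 0.6840
  Y=3: P(Y=3) = 4/41, P(X|Y=3) = (1/2, 0, 1/2) → H(X|Y=3) = 1.0000
H(X|Y) = (15/41)·1.5656 + (11/41)·1.2407 + (11/41)·0.6840 + (4/41)·1.0000 = 1.1867 bits

I(X;Y) = H(X) - H(X|Y) = 1.5740 - 1.1867 = 0.3873 bits

Cross-check via I(X;Y) = H(X) + H(Y) - H(X,Y): computing H(Y) from the column sums and H(X,Y) from the 12 cells in the same way gives H(Y) = 1.8768 bits and H(X,Y) = 3.0635 bits, so
I(X;Y) = 1.5740 + 1.8768 - 3.0635 = 0.3873 bits ✓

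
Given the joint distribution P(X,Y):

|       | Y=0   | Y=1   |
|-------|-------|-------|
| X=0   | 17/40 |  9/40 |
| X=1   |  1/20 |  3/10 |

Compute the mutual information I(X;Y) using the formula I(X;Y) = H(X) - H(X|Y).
0.1862 bits

I(X;Y) = H(X) - H(X|Y)

Marginal of X (row sums):
  P(X=0) = 17/40 + 9/40 = 13/20
  P(X=1) = 1/20 + 3/10 = 7/20
H(X) = -[(13/20)·log₂(13/20) + (7/20)·log₂(7/20)]
  = 0.40397 + 0.53010 = 0.93407 bits

Marginal of Y (column sums):
  P(Y=0) = 17/40 + 1/20 = 19/40
  P(Y=1) = 9/40 + 3/10 = 21/40
H(X|Y) = Σ_y P(y)·H(X|Y=y):
  Y=0: P(Y=0) = 19/40, P(X|Y=0) = (17/19, 2/19) → H(X|Y=0) = 0.48546
  Y=1: P(Y=1) = 21/40, P(X|Y=1) = (3/7, 4/7) → H(X|Y=1) = 0.98523
H(X|Y) = (19/40)·0.48546 + (21/40)·0.98523 = 0.74784 bits

I(X;Y) = H(X) - H(X|Y) = 0.93407 - 0.74784 = 0.1862 bits

Cross-check via I(X;Y) = H(X) + H(Y) - H(X,Y): computing H(Y) from the column sums and H(X,Y) from the 4 cells in the same way gives H(Y) = 0.99820 bits and H(X,Y) = 1.74603 bits, so
I(X;Y) = 0.93407 + 0.99820 - 1.74603 = 0.1862 bits ✓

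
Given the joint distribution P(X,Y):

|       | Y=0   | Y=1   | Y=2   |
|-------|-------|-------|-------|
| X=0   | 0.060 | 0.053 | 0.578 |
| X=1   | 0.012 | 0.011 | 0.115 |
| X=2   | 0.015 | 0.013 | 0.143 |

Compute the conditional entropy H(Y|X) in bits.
0.8073 bits

H(Y|X) = H(X,Y) - H(X)

H(X,Y) = -Σ_{x,y} P(x,y) log₂ P(x,y). Per-cell terms -P(x,y)·log₂P(x,y):
  X=0: 0.24353, 0.22461, 0.45712
  X=1: 0.07657, 0.07157, 0.35883
  X=2: 0.09088, 0.08145, 0.40125
Sum of the 9 terms: H(X,Y) = 2.0058 bits

Marginal of X (row sums):
  P(X=0) = 0.060 + 0.053 + 0.578 = 0.691
  P(X=1) = 0.012 + 0.011 + 0.115 = 0.138
  P(X=2) = 0.015 + 0.013 + 0.143 = 0.171
H(X) = -[0.691·log₂(0.691) + 0.138·log₂(0.138) + 0.171·log₂(0.171)]
  = 0.36847 + 0.39430 + 0.43570 = 1.1985 bits

H(Y|X) = H(X,Y) - H(X) = 2.0058 - 1.1985 = 0.8073 bits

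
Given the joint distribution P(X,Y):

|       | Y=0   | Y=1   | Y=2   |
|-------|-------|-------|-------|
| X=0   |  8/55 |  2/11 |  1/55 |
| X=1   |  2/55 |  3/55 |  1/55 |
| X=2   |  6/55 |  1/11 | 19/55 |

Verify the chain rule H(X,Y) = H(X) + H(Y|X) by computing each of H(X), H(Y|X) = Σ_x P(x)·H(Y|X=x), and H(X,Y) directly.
H(X) = 1.3554 bits, H(Y|X) = 1.3022 bits, H(X,Y) = 2.6576 bits

Marginal of X (row sums):
  P(X=0) = 8/55 + 2/11 + 1/55 = 19/55
  P(X=1) = 2/55 + 3/55 + 1/55 = 6/55
  P(X=2) = 6/55 + 1/11 + 19/55 = 6/11
H(X) = -[(19/55)·log₂(19/55) + (6/55)·log₂(6/55) + (6/11)·log₂(6/11)]
  = 0.529731 + 0.348698 + 0.476983 = 1.3554 bits

H(Y|X) = Σ_x P(x)·H(Y|X=x):
  X=0: P(X=0) = 19/55, P(Y|X=0) = (8/19, 10/19, 1/19) → H(Y|X=0) = 1.236386
  X=1: P(X=1) = 6/55, P(Y|X=1) = (1/3, 1/2, 1/6) → H(Y|X=1) = 1.459148
  X=2: P(X=2) = 6/11, P(Y|X=2) = (1/5, 1/6, 19/30) → H(Y|X=2) = 1.312556
H(Y|X) = (19/55)·1.236386 + (6/55)·1.459148 + (6/11)·1.312556 = 1.3022 bits

H(X,Y) = -Σ_{x,y} P(x,y) log₂ P(x,y). Per-cell terms -P(x,y)·log₂P(x,y):
  X=0: 0.404561, 0.447169, 0.105116
  X=1: 0.173868, 0.228894, 0.105116
  X=2: 0.348698, 0.314494, 0.529731
Sum of the 9 terms: H(X,Y) = 2.6576 bits

Chain rule check:
  H(X) + H(Y|X) = 1.3554 + 1.3022 = 2.6576 bits
  H(X,Y) = 2.6576 bits
✓ Chain rule verified.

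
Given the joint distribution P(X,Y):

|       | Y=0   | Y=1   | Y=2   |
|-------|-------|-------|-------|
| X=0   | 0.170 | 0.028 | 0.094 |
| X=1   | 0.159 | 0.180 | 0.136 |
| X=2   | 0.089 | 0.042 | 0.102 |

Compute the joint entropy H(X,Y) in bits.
2.9969 bits

H(X,Y) = -Σ_{x,y} P(x,y) log₂ P(x,y). Per-cell terms -P(x,y)·log₂P(x,y):
  X=0: 0.4346, 0.1444, 0.3207
  X=1: 0.4218, 0.4453, 0.3915
  X=2: 0.3106, 0.1921, 0.3359
Sum of the 9 terms: H(X,Y) = 2.9969 bits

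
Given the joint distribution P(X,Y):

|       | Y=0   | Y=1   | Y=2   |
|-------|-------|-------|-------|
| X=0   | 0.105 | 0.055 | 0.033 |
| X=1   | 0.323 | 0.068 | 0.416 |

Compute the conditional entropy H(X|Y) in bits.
0.6361 bits

H(X|Y) = H(X,Y) - H(Y)

H(X,Y) = -Σ_{x,y} P(x,y) log₂ P(x,y). Per-cell terms -P(x,y)·log₂P(x,y):
  X=0: 0.34141, 0.23014, 0.16241
  X=1: 0.52662, 0.26373, 0.52638
Sum of the 6 terms: H(X,Y) = 2.0507 bits

Marginal of Y (column sums):
  P(Y=0) = 0.105 + 0.323 = 0.428
  P(Y=1) = 0.055 + 0.068 = 0.123
  P(Y=2) = 0.033 + 0.416 = 0.449
H(Y) = -[0.428·log₂(0.428) + 0.123·log₂(0.123) + 0.449·log₂(0.449)]
  = 0.52401 + 0.37186 + 0.51869 = 1.4146 bits

H(X|Y) = H(X,Y) - H(Y) = 2.0507 - 1.4146 = 0.6361 bits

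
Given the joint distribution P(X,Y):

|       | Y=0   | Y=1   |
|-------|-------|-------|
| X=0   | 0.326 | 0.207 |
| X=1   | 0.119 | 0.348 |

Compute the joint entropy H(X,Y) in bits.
1.8929 bits

H(X,Y) = -Σ_{x,y} P(x,y) log₂ P(x,y). Per-cell terms -P(x,y)·log₂P(x,y):
  X=0: 0.5272, 0.4704
  X=1: 0.3654, 0.5299
Sum of the 4 terms: H(X,Y) = 1.8929 bits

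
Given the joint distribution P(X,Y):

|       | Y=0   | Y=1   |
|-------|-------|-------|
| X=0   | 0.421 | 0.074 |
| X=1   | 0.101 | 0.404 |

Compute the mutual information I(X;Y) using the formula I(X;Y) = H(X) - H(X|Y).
0.3328 bits

I(X;Y) = H(X) - H(X|Y)

Marginal of X (row sums):
  P(X=0) = 0.421 + 0.074 = 0.495
  P(X=1) = 0.101 + 0.404 = 0.505
H(X) = -[0.495·log₂(0.495) + 0.505·log₂(0.505)]
  = 0.50218 + 0.49775 = 0.9999 bits

Marginal of Y (column sums):
  P(Y=0) = 0.421 + 0.101 = 0.522
  P(Y=1) = 0.074 + 0.404 = 0.478
H(X|Y) = Σ_y P(y)·H(X|Y=y):
  Y=0: P(Y=0) = 0.522, P(X|Y=0) = (421/522, 101/522) → H(X|Y=0) = 0.70871
  Y=1: P(Y=1) = 0.478, P(X|Y=1) = (37/239, 202/239) → H(X|Y=1) = 0.62175
H(X|Y) = 0.522·0.70871 + 0.478·0.62175 = 0.6671 bits

I(X;Y) = H(X) - H(X|Y) = 0.9999 - 0.6671 = 0.3328 bits

Cross-check via I(X;Y) = H(X) + H(Y) - H(X,Y): computing H(Y) from the column sums and H(X,Y) from the 4 cells in the same way gives H(Y) = 0.9986 bits and H(X,Y) = 1.6657 bits, so
I(X;Y) = 0.9999 + 0.9986 - 1.6657 = 0.3328 bits ✓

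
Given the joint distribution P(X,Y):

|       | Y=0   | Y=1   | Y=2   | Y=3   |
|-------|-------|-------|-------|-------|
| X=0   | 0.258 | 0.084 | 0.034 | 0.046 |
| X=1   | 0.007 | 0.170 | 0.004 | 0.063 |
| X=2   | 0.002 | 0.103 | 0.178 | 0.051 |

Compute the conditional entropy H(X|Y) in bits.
1.0206 bits

H(X|Y) = H(X,Y) - H(Y)

H(X,Y) = -Σ_{x,y} P(x,y) log₂ P(x,y). Per-cell terms -P(x,y)·log₂P(x,y):
  X=0: 0.504276, 0.300171, 0.165863, 0.204342
  X=1: 0.050109, 0.434587, 0.031863, 0.251276
  X=2: 0.017932, 0.337766, 0.443229, 0.218961
Sum of the 12 terms: H(X,Y) = 2.960375 bits

Marginal of Y (column sums):
  P(Y=0) = 0.258 + 0.007 + 0.002 = 0.267
  P(Y=1) = 0.084 + 0.170 + 0.103 = 0.357
  P(Y=2) = 0.034 + 0.004 + 0.178 = 0.216
  P(Y=3) = 0.046 + 0.063 + 0.051 = 0.160
H(Y) = -[0.267·log₂(0.267) + 0.357·log₂(0.357) + 0.216·log₂(0.216) + 0.160·log₂(0.160)]
  = 0.508659 + 0.530503 + 0.477554 + 0.423017 = 1.939733 bits

H(X|Y) = H(X,Y) - H(Y) = 2.960375 - 1.939733 = 1.0206 bits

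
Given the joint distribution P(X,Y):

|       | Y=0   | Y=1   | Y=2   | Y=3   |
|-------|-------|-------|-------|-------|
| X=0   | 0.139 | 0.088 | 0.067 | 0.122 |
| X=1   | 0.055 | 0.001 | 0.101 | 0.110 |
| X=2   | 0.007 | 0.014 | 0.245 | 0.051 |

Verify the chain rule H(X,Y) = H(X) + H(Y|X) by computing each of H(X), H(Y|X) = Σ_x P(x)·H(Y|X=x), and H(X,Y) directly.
H(X) = 1.5605 bits, H(Y|X) = 1.5523 bits, H(X,Y) = 3.1127 bits

Marginal of X (row sums):
  P(X=0) = 0.139 + 0.088 + 0.067 + 0.122 = 0.416
  P(X=1) = 0.055 + 0.001 + 0.101 + 0.110 = 0.267
  P(X=2) = 0.007 + 0.014 + 0.245 + 0.051 = 0.317
H(X) = -[0.416·log₂(0.416) + 0.267·log₂(0.267) + 0.317·log₂(0.317)]
  = 0.526383 + 0.508659 + 0.525410 = 1.5605 bits

H(Y|X) = Σ_x P(x)·H(Y|X=x):
  X=0: P(X=0) = 0.416, P(Y|X=0) = (139/416, 11/52, 67/416, 61/208) → H(Y|X=0) = 1.945775
  X=1: P(X=1) = 0.267, P(Y|X=1) = (55/267, 1/267, 101/267, 110/267) → H(Y|X=1) = 1.557311
  X=2: P(X=2) = 0.317, P(Y|X=2) = (7/317, 14/317, 245/317, 51/317) → H(Y|X=2) = 1.031606
H(Y|X) = 0.416·1.945775 + 0.267·1.557311 + 0.317·1.031606 = 1.5523 bits

H(X,Y) = -Σ_{x,y} P(x,y) log₂ P(x,y). Per-cell terms -P(x,y)·log₂P(x,y):
  X=0: 0.395711, 0.308559, 0.261280, 0.370276
  X=1: 0.230143, 0.009966, 0.334065, 0.350287
  X=2: 0.050109, 0.086218, 0.497141, 0.218961
Sum of the 12 terms: H(X,Y) = 3.1127 bits

Chain rule check:
  H(X) + H(Y|X) = 1.5605 + 1.5523 = 3.1128 bits
  H(X,Y) = 3.1127 bits
✓ Chain rule verified (Δ = 0.0001 is 4-dp rounding noise: each of the three values was rounded independently).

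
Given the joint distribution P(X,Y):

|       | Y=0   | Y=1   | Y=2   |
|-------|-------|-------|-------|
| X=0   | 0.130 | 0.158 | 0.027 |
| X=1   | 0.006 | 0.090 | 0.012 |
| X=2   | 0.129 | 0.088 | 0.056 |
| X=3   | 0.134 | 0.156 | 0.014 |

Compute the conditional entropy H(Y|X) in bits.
1.2876 bits

H(Y|X) = H(X,Y) - H(X)

H(X,Y) = -Σ_{x,y} P(x,y) log₂ P(x,y). Per-cell terms -P(x,y)·log₂P(x,y):
  X=0: 0.38264, 0.42060, 0.14069
  X=1: 0.04428, 0.31265, 0.07657
  X=2: 0.38114, 0.30856, 0.23287
  X=3: 0.38856, 0.41814, 0.08622
Sum of the 12 terms: H(X,Y) = 3.1929 bits

Marginal of X (row sums):
  P(X=0) = 0.130 + 0.158 + 0.027 = 0.315
  P(X=1) = 0.006 + 0.090 + 0.012 = 0.108
  P(X=2) = 0.129 + 0.088 + 0.056 = 0.273
  P(X=3) = 0.134 + 0.156 + 0.014 = 0.304
H(X) = -[0.315·log₂(0.315) + 0.108·log₂(0.108) + 0.273·log₂(0.273) + 0.304·log₂(0.304)]
  = 0.52497 + 0.34678 + 0.51134 + 0.52223 = 1.9053 bits

H(Y|X) = H(X,Y) - H(X) = 3.1929 - 1.9053 = 1.2876 bits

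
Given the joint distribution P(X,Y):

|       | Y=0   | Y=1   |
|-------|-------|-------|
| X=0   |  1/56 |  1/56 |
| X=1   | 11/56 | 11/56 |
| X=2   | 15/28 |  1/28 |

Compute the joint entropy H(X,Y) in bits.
1.7839 bits

H(X,Y) = -Σ_{x,y} P(x,y) log₂ P(x,y). Per-cell terms -P(x,y)·log₂P(x,y):
  X=0: 0.1037, 0.1037
  X=1: 0.4612, 0.4612
  X=2: 0.4824, 0.1717
Sum of the 6 terms: H(X,Y) = 1.7839 bits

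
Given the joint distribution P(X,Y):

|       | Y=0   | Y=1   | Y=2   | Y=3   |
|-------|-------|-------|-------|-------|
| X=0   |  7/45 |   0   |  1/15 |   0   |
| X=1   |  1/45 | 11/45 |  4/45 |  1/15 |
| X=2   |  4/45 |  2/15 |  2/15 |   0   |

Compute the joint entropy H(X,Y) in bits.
2.9533 bits

H(X,Y) = -Σ_{x,y} P(x,y) log₂ P(x,y). Per-cell terms -P(x,y)·log₂P(x,y):
  X=0: 0.41759, 0.00000, 0.26046, 0.00000
  X=1: 0.12204, 0.49681, 0.31039, 0.26046
  X=2: 0.31039, 0.38759, 0.38759, 0.00000
  (cells with P = 0 contribute 0)
Sum of the 12 terms: H(X,Y) = 2.9533 bits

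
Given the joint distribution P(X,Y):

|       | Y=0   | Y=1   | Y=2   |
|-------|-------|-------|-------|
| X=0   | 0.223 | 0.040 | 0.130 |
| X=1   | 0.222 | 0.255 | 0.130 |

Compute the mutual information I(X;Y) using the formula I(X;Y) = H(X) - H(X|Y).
0.0928 bits

I(X;Y) = H(X) - H(X|Y)

Marginal of X (row sums):
  P(X=0) = 0.223 + 0.040 + 0.130 = 0.393
  P(X=1) = 0.222 + 0.255 + 0.130 = 0.607
H(X) = -[0.393·log₂(0.393) + 0.607·log₂(0.607)]
  = 0.5295 + 0.4372 = 0.9667 bits

Marginal of Y (column sums):
  P(Y=0) = 0.223 + 0.222 = 0.445
  P(Y=1) = 0.040 + 0.255 = 0.295
  P(Y=2) = 0.130 + 0.130 = 0.260
H(X|Y) = Σ_y P(y)·H(X|Y=y):
  Y=0: P(Y=0) = 0.445, P(X|Y=0) = (223/445, 222/445) → H(X|Y=0) = 1.0000
  Y=1: P(Y=1) = 0.295, P(X|Y=1) = (8/59, 51/59) → H(X|Y=1) = 0.5726
  Y=2: P(Y=2) = 0.260, P(X|Y=2) = (1/2, 1/2) → H(X|Y=2) = 1.0000
H(X|Y) = 0.445·1.0000 + 0.295·0.5726 + 0.260·1.0000 = 0.8739 bits

I(X;Y) = H(X) - H(X|Y) = 0.9667 - 0.8739 = 0.0928 bits

Cross-check via I(X;Y) = H(X) + H(Y) - H(X,Y): computing H(Y) from the column sums and H(X,Y) from the 6 cells in the same way gives H(Y) = 1.5447 bits and H(X,Y) = 2.4186 bits, so
I(X;Y) = 0.9667 + 1.5447 - 2.4186 = 0.0928 bits ✓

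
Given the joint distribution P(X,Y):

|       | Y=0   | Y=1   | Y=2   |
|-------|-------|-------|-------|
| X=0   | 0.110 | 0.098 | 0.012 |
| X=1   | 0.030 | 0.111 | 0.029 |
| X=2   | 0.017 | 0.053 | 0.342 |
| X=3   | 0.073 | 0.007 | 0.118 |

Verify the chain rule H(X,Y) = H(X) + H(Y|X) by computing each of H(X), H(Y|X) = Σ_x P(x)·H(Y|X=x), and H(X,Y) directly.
H(X) = 1.9048 bits, H(Y|X) = 1.0458 bits, H(X,Y) = 2.9507 bits

Marginal of X (row sums):
  P(X=0) = 0.110 + 0.098 + 0.012 = 0.220
  P(X=1) = 0.030 + 0.111 + 0.029 = 0.170
  P(X=2) = 0.017 + 0.053 + 0.342 = 0.412
  P(X=3) = 0.073 + 0.007 + 0.118 = 0.198
H(X) = -[0.220·log₂(0.220) + 0.170·log₂(0.170) + 0.412·log₂(0.412) + 0.198·log₂(0.198)]
  = 0.48057 + 0.43459 + 0.52706 + 0.46261 = 1.9048 bits

H(Y|X) = Σ_x P(x)·H(Y|X=x):
  X=0: P(X=0) = 0.220, P(Y|X=0) = (1/2, 49/110, 3/55) → H(Y|X=0) = 1.24858
  X=1: P(X=1) = 0.170, P(Y|X=1) = (3/17, 111/170, 29/170) → H(Y|X=1) = 1.27840
  X=2: P(X=2) = 0.412, P(Y|X=2) = (17/412, 53/412, 171/206) → H(Y|X=2) = 0.79336
  X=3: P(X=3) = 0.198, P(Y|X=3) = (73/198, 7/198, 59/99) → H(Y|X=3) = 1.14622
H(Y|X) = 0.220·1.24858 + 0.170·1.27840 + 0.412·0.79336 + 0.198·1.14622 = 1.0458 bits

H(X,Y) = -Σ_{x,y} P(x,y) log₂ P(x,y). Per-cell terms -P(x,y)·log₂P(x,y):
  X=0: 0.35029, 0.32841, 0.07657
  X=1: 0.15177, 0.35202, 0.14813
  X=2: 0.09993, 0.22461, 0.52939
  X=3: 0.27565, 0.05011, 0.36381
Sum of the 12 terms: H(X,Y) = 2.9507 bits

Chain rule check:
  H(X) + H(Y|X) = 1.9048 + 1.0458 = 2.9506 bits
  H(X,Y) = 2.9507 bits
✓ Chain rule verified (Δ = 0.0001 is 4-dp rounding noise: each of the three values was rounded independently).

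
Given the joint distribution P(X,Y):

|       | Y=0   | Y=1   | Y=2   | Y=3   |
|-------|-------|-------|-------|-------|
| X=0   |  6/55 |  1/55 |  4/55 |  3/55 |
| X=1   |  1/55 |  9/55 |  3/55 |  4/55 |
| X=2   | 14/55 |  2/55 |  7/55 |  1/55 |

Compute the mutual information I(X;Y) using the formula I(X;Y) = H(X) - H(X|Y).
0.3107 bits

I(X;Y) = H(X) - H(X|Y)

Marginal of X (row sums):
  P(X=0) = 6/55 + 1/55 + 4/55 + 3/55 = 14/55
  P(X=1) = 1/55 + 9/55 + 3/55 + 4/55 = 17/55
  P(X=2) = 14/55 + 2/55 + 7/55 + 1/55 = 24/55
H(X) = -[(14/55)·log₂(14/55) + (17/55)·log₂(17/55) + (24/55)·log₂(24/55)]
  = 0.50247 + 0.52357 + 0.52206 = 1.5481 bits

Marginal of Y (column sums):
  P(Y=0) = 6/55 + 1/55 + 14/55 = 21/55
  P(Y=1) = 1/55 + 9/55 + 2/55 = 12/55
  P(Y=2) = 4/55 + 3/55 + 7/55 = 14/55
  P(Y=3) = 3/55 + 4/55 + 1/55 = 8/55
H(X|Y) = Σ_y P(y)·H(X|Y=y):
  Y=0: P(Y=0) = 21/55, P(X|Y=0) = (2/7, 1/21, 2/3) → H(X|Y=0) = 1.11552
  Y=1: P(Y=1) = 12/55, P(X|Y=1) = (1/12, 3/4, 1/6) → H(X|Y=1) = 1.04085
  Y=2: P(Y=2) = 14/55, P(X|Y=2) = (2/7, 3/14, 1/2) → H(X|Y=2) = 1.49261
  Y=3: P(Y=3) = 8/55, P(X|Y=3) = (3/8, 1/2, 1/8) → H(X|Y=3) = 1.40564
H(X|Y) = (21/55)·1.11552 + (12/55)·1.04085 + (14/55)·1.49261 + (8/55)·1.40564 = 1.2374 bits

I(X;Y) = H(X) - H(X|Y) = 1.5481 - 1.2374 = 0.3107 bits

Cross-check via I(X;Y) = H(X) + H(Y) - H(X,Y): computing H(Y) from the column sums and H(X,Y) from the 12 cells in the same way gives H(Y) = 1.9166 bits and H(X,Y) = 3.1540 bits, so
I(X;Y) = 1.5481 + 1.9166 - 3.1540 = 0.3107 bits ✓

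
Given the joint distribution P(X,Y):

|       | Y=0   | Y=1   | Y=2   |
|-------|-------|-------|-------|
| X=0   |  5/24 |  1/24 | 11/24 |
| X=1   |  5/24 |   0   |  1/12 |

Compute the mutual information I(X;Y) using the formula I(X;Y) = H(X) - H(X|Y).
0.1187 bits

I(X;Y) = H(X) - H(X|Y)

Marginal of X (row sums):
  P(X=0) = 5/24 + 1/24 + 11/24 = 17/24
  P(X=1) = 5/24 + 0 + 1/12 = 7/24
H(X) = -[(17/24)·log₂(17/24) + (7/24)·log₂(7/24)]
  = 0.3524 + 0.5185 = 0.8709 bits

Marginal of Y (column sums):
  P(Y=0) = 5/24 + 5/24 = 5/12
  P(Y=1) = 1/24 + 0 = 1/24
  P(Y=2) = 11/24 + 1/12 = 13/24
H(X|Y) = Σ_y P(y)·H(X|Y=y):
  Y=0: P(Y=0) = 5/12, P(X|Y=0) = (1/2, 1/2) → H(X|Y=0) = 1.0000
  Y=1: P(Y=1) = 1/24, P(X|Y=1) = (1, 0) → H(X|Y=1) = 0.0000
  Y=2: P(Y=2) = 13/24, P(X|Y=2) = (11/13, 2/13) → H(X|Y=2) = 0.6194
H(X|Y) = (5/12)·1.0000 + (1/24)·0.0000 + (13/24)·0.6194 = 0.7522 bits

I(X;Y) = H(X) - H(X|Y) = 0.8709 - 0.7522 = 0.1187 bits

Cross-check via I(X;Y) = H(X) + H(Y) - H(X,Y): computing H(Y) from the column sums and H(X,Y) from the 6 cells in the same way gives H(Y) = 1.1964 bits and H(X,Y) = 1.9486 bits, so
I(X;Y) = 0.8709 + 1.1964 - 1.9486 = 0.1187 bits ✓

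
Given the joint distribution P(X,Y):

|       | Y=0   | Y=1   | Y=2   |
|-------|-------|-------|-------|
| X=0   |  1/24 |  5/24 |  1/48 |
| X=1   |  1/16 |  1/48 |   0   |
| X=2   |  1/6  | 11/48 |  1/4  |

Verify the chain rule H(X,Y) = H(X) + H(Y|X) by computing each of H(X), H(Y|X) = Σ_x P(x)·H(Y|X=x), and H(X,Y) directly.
H(X) = 1.2165 bits, H(Y|X) = 1.3466 bits, H(X,Y) = 2.5631 bits

Marginal of X (row sums):
  P(X=0) = 1/24 + 5/24 + 1/48 = 13/48
  P(X=1) = 1/16 + 1/48 + 0 = 1/12
  P(X=2) = 1/6 + 11/48 + 1/4 = 31/48
H(X) = -[(13/48)·log₂(13/48) + (1/12)·log₂(1/12) + (31/48)·log₂(31/48)]
  = 0.51039 + 0.29875 + 0.40737 = 1.2165 bits

H(Y|X) = Σ_x P(x)·H(Y|X=x):
  X=0: P(X=0) = 13/48, P(Y|X=0) = (2/13, 10/13, 1/13) → H(Y|X=0) = 0.99126
  X=1: P(X=1) = 1/12, P(Y|X=1) = (3/4, 1/4, 0) → H(Y|X=1) = 0.81128
  X=2: P(X=2) = 31/48, P(Y|X=2) = (8/31, 11/31, 12/31) → H(Y|X=2) = 1.56474
H(Y|X) = (13/48)·0.99126 + (1/12)·0.81128 + (31/48)·1.56474 = 1.3466 bits

H(X,Y) = -Σ_{x,y} P(x,y) log₂ P(x,y). Per-cell terms -P(x,y)·log₂P(x,y):
  X=0: 0.19104, 0.47147, 0.11635
  X=1: 0.25000, 0.11635, 0.00000
  X=2: 0.43083, 0.48710, 0.50000
  (cells with P = 0 contribute 0)
Sum of the 9 terms: H(X,Y) = 2.5631 bits

Chain rule check:
  H(X) + H(Y|X) = 1.2165 + 1.3466 = 2.5631 bits
  H(X,Y) = 2.5631 bits
✓ Chain rule verified.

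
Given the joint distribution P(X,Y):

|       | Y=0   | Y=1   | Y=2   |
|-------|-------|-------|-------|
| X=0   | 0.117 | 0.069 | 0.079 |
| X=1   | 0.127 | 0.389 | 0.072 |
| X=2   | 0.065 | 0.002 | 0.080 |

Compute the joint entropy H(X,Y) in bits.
2.6646 bits

H(X,Y) = -Σ_{x,y} P(x,y) log₂ P(x,y). Per-cell terms -P(x,y)·log₂P(x,y):
  X=0: 0.36216, 0.26615, 0.28930
  X=1: 0.37809, 0.52988, 0.27330
  X=2: 0.25632, 0.01793, 0.29151
Sum of the 9 terms: H(X,Y) = 2.6646 bits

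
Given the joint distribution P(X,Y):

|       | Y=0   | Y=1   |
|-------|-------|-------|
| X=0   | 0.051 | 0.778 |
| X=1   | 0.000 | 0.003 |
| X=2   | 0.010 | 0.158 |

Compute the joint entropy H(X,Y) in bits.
1.0129 bits

H(X,Y) = -Σ_{x,y} P(x,y) log₂ P(x,y). Per-cell terms -P(x,y)·log₂P(x,y):
  X=0: 0.2190, 0.2818
  X=1: 0.0000, 0.0251
  X=2: 0.0664, 0.4206
  (cells with P = 0 contribute 0)
Sum of the 6 terms: H(X,Y) = 1.0129 bits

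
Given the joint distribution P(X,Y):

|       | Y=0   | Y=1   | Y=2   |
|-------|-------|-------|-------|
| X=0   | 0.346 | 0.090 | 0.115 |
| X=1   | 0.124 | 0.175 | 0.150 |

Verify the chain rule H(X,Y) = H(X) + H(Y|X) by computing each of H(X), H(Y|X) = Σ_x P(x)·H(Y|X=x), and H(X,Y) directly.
H(X) = 0.9925 bits, H(Y|X) = 1.4328 bits, H(X,Y) = 2.4253 bits

Marginal of X (row sums):
  P(X=0) = 0.346 + 0.090 + 0.115 = 0.551
  P(X=1) = 0.124 + 0.175 + 0.150 = 0.449
H(X) = -[0.551·log₂(0.551) + 0.449·log₂(0.449)]
  = 0.4738 + 0.5187 = 0.9925 bits

H(Y|X) = Σ_x P(x)·H(Y|X=x):
  X=0: P(X=0) = 0.551, P(Y|X=0) = (346/551, 90/551, 115/551) → H(Y|X=0) = 1.3203
  X=1: P(X=1) = 0.449, P(Y|X=1) = (124/449, 175/449, 150/449) → H(Y|X=1) = 1.5709
H(Y|X) = 0.551·1.3203 + 0.449·1.5709 = 1.4328 bits

H(X,Y) = -Σ_{x,y} P(x,y) log₂ P(x,y). Per-cell terms -P(x,y)·log₂P(x,y):
  X=0: 0.5298, 0.3127, 0.3588
  X=1: 0.3734, 0.4401, 0.4105
Sum of the 6 terms: H(X,Y) = 2.4253 bits

Chain rule check:
  H(X) + H(Y|X) = 0.9925 + 1.4328 = 2.4253 bits
  H(X,Y) = 2.4253 bits
✓ Chain rule verified.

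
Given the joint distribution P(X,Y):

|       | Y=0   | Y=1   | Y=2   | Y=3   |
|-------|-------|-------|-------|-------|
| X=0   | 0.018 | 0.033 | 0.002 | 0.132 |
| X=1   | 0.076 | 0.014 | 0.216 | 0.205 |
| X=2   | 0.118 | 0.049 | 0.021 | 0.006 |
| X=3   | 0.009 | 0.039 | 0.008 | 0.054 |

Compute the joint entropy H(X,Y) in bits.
3.2505 bits

H(X,Y) = -Σ_{x,y} P(x,y) log₂ P(x,y). Per-cell terms -P(x,y)·log₂P(x,y):
  X=0: 0.104325, 0.162406, 0.017932, 0.385624
  X=1: 0.282557, 0.086218, 0.477554, 0.468692
  X=2: 0.363811, 0.213203, 0.117043, 0.044285
  X=3: 0.061163, 0.182535, 0.055726, 0.227388
Sum of the 16 terms: H(X,Y) = 3.2505 bits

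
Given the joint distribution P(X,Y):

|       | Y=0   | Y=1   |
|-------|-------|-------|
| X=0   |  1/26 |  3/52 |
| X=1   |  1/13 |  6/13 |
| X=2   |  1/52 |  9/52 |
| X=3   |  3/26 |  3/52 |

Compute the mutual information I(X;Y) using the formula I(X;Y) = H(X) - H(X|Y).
0.1502 bits

I(X;Y) = H(X) - H(X|Y)

Marginal of X (row sums):
  P(X=0) = 1/26 + 3/52 = 5/52
  P(X=1) = 1/13 + 6/13 = 7/13
  P(X=2) = 1/52 + 9/52 = 5/26
  P(X=3) = 3/26 + 3/52 = 9/52
H(X) = -[(5/52)·log₂(5/52) + (7/13)·log₂(7/13) + (5/26)·log₂(5/26) + (9/52)·log₂(9/52)]
  = 0.32486 + 0.48089 + 0.45741 + 0.43797 = 1.7011 bits

Marginal of Y (column sums):
  P(Y=0) = 1/26 + 1/13 + 1/52 + 3/26 = 1/4
  P(Y=1) = 3/52 + 6/13 + 9/52 + 3/52 = 3/4
H(X|Y) = Σ_y P(y)·H(X|Y=y):
  Y=0: P(Y=0) = 1/4, P(X|Y=0) = (2/13, 4/13, 1/13, 6/13) → H(X|Y=0) = 1.73815
  Y=1: P(Y=1) = 3/4, P(X|Y=1) = (1/13, 8/13, 3/13, 1/13) → H(X|Y=1) = 1.48853
H(X|Y) = (1/4)·1.73815 + (3/4)·1.48853 = 1.5509 bits

I(X;Y) = H(X) - H(X|Y) = 1.7011 - 1.5509 = 0.1502 bits

Cross-check via I(X;Y) = H(X) + H(Y) - H(X,Y): computing H(Y) from the column sums and H(X,Y) from the 8 cells in the same way gives H(Y) = 0.8113 bits and H(X,Y) = 2.3622 bits, so
I(X;Y) = 1.7011 + 0.8113 - 2.3622 = 0.1502 bits ✓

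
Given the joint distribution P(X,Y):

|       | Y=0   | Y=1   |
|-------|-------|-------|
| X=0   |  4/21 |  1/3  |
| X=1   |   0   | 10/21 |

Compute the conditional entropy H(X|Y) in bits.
0.7912 bits

H(X|Y) = H(X,Y) - H(Y)

H(X,Y) = -Σ_{x,y} P(x,y) log₂ P(x,y). Per-cell terms -P(x,y)·log₂P(x,y):
  X=0: 0.4557, 0.5283
  X=1: 0.0000, 0.5097
  (cells with P = 0 contribute 0)
Sum of the 4 terms: H(X,Y) = 1.4937 bits

Marginal of Y (column sums):
  P(Y=0) = 4/21 + 0 = 4/21
  P(Y=1) = 1/3 + 10/21 = 17/21
H(Y) = -[(4/21)·log₂(4/21) + (17/21)·log₂(17/21)]
  = 0.4557 + 0.2468 = 0.7025 bits

H(X|Y) = H(X,Y) - H(Y) = 1.4937 - 0.7025 = 0.7912 bits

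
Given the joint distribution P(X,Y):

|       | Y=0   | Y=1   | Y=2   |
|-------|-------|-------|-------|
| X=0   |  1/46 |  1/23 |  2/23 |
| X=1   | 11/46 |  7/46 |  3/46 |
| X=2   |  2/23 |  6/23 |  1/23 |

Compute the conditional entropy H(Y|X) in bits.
1.3363 bits

H(Y|X) = H(X,Y) - H(X)

H(X,Y) = -Σ_{x,y} P(x,y) log₂ P(x,y). Per-cell terms -P(x,y)·log₂P(x,y):
  X=0: 0.120077, 0.196677, 0.306397
  X=1: 0.493596, 0.413336, 0.256865
  X=2: 0.306397, 0.505722, 0.196677
Sum of the 9 terms: H(X,Y) = 2.79574 bits

Marginal of X (row sums):
  P(X=0) = 1/46 + 1/23 + 2/23 = 7/46
  P(X=1) = 11/46 + 7/46 + 3/46 = 21/46
  P(X=2) = 2/23 + 6/23 + 1/23 = 9/23
H(X) = -[(7/46)·log₂(7/46) + (21/46)·log₂(21/46) + (9/23)·log₂(9/23)]
  = 0.413336 + 0.516438 + 0.529684 = 1.45946 bits

H(Y|X) = H(X,Y) - H(X) = 2.79574 - 1.45946 = 1.3363 bits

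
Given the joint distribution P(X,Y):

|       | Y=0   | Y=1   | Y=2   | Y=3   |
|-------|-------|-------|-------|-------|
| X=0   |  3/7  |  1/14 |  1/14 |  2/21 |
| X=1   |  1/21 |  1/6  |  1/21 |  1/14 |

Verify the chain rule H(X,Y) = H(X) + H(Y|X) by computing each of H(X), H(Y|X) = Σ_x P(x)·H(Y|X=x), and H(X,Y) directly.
H(X) = 0.9183 bits, H(Y|X) = 1.5937 bits, H(X,Y) = 2.5120 bits

Marginal of X (row sums):
  P(X=0) = 3/7 + 1/14 + 1/14 + 2/21 = 2/3
  P(X=1) = 1/21 + 1/6 + 1/21 + 1/14 = 1/3
H(X) = -[(2/3)·log₂(2/3) + (1/3)·log₂(1/3)]
  = 0.38998 + 0.52832 = 0.9183 bits

H(Y|X) = Σ_x P(x)·H(Y|X=x):
  X=0: P(X=0) = 2/3, P(Y|X=0) = (9/14, 3/28, 3/28, 1/7) → H(Y|X=0) = 1.50134
  X=1: P(X=1) = 1/3, P(Y|X=1) = (1/7, 1/2, 1/7, 3/14) → H(Y|X=1) = 1.77833
H(Y|X) = (2/3)·1.50134 + (1/3)·1.77833 = 1.5937 bits

H(X,Y) = -Σ_{x,y} P(x,y) log₂ P(x,y). Per-cell terms -P(x,y)·log₂P(x,y):
  X=0: 0.52388, 0.27195, 0.27195, 0.32308
  X=1: 0.20916, 0.43083, 0.20916, 0.27195
Sum of the 8 terms: H(X,Y) = 2.5120 bits

Chain rule check:
  H(X) + H(Y|X) = 0.9183 + 1.5937 = 2.5120 bits
  H(X,Y) = 2.5120 bits
✓ Chain rule verified.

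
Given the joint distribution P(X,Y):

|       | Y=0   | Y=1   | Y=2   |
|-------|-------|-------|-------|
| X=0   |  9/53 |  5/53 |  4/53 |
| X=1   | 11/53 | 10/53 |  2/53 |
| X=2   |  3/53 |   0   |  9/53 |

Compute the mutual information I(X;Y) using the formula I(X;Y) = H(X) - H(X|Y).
0.2813 bits

I(X;Y) = H(X) - H(X|Y)

Marginal of X (row sums):
  P(X=0) = 9/53 + 5/53 + 4/53 = 18/53
  P(X=1) = 11/53 + 10/53 + 2/53 = 23/53
  P(X=2) = 3/53 + 0 + 9/53 = 12/53
H(X) = -[(18/53)·log₂(18/53) + (23/53)·log₂(23/53) + (12/53)·log₂(12/53)]
  = 0.52913 + 0.52265 + 0.48520 = 1.5370 bits

Marginal of Y (column sums):
  P(Y=0) = 9/53 + 11/53 + 3/53 = 23/53
  P(Y=1) = 5/53 + 10/53 + 0 = 15/53
  P(Y=2) = 4/53 + 2/53 + 9/53 = 15/53
H(X|Y) = Σ_y P(y)·H(X|Y=y):
  Y=0: P(Y=0) = 23/53, P(X|Y=0) = (9/23, 11/23, 3/23) → H(X|Y=0) = 1.42191
  Y=1: P(Y=1) = 15/53, P(X|Y=1) = (1/3, 2/3, 0) → H(X|Y=1) = 0.91830
  Y=2: P(Y=2) = 15/53, P(X|Y=2) = (4/15, 2/15, 3/5) → H(X|Y=2) = 1.33827
H(X|Y) = (23/53)·1.42191 + (15/53)·0.91830 + (15/53)·1.33827 = 1.2557 bits

I(X;Y) = H(X) - H(X|Y) = 1.5370 - 1.2557 = 0.2813 bits

Cross-check via I(X;Y) = H(X) + H(Y) - H(X,Y): computing H(Y) from the column sums and H(X,Y) from the 9 cells in the same way gives H(Y) = 1.5534 bits and H(X,Y) = 2.8091 bits, so
I(X;Y) = 1.5370 + 1.5534 - 2.8091 = 0.2813 bits ✓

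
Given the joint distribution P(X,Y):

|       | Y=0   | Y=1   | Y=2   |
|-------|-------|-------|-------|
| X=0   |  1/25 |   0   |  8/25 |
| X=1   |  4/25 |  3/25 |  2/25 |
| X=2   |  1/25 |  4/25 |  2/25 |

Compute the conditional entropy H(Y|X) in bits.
1.1182 bits

H(Y|X) = H(X,Y) - H(X)

H(X,Y) = -Σ_{x,y} P(x,y) log₂ P(x,y). Per-cell terms -P(x,y)·log₂P(x,y):
  X=0: 0.18575, 0.00000, 0.52603
  X=1: 0.42302, 0.36707, 0.29151
  X=2: 0.18575, 0.42302, 0.29151
  (cells with P = 0 contribute 0)
Sum of the 9 terms: H(X,Y) = 2.6937 bits

Marginal of X (row sums):
  P(X=0) = 1/25 + 0 + 8/25 = 9/25
  P(X=1) = 4/25 + 3/25 + 2/25 = 9/25
  P(X=2) = 1/25 + 4/25 + 2/25 = 7/25
H(X) = -[(9/25)·log₂(9/25) + (9/25)·log₂(9/25) + (7/25)·log₂(7/25)]
  = 0.53062 + 0.53062 + 0.51422 = 1.5755 bits

H(Y|X) = H(X,Y) - H(X) = 2.6937 - 1.5755 = 1.1182 bits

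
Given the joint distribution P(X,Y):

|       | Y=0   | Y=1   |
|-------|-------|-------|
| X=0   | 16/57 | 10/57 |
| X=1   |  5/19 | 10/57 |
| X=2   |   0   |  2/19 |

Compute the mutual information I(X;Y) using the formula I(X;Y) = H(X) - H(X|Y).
0.1301 bits

I(X;Y) = H(X) - H(X|Y)

Marginal of X (row sums):
  P(X=0) = 16/57 + 10/57 = 26/57
  P(X=1) = 5/19 + 10/57 = 25/57
  P(X=2) = 0 + 2/19 = 2/19
H(X) = -[(26/57)·log₂(26/57) + (25/57)·log₂(25/57) + (2/19)·log₂(2/19)]
  = 0.516556 + 0.521506 + 0.341887 = 1.37995 bits

Marginal of Y (column sums):
  P(Y=0) = 16/57 + 5/19 + 0 = 31/57
  P(Y=1) = 10/57 + 10/57 + 2/19 = 26/57
H(X|Y) = Σ_y P(y)·H(X|Y=y):
  Y=0: P(Y=0) = 31/57, P(X|Y=0) = (16/31, 15/31, 0) → H(X|Y=0) = 0.999249
  Y=1: P(Y=1) = 26/57, P(X|Y=1) = (5/13, 5/13, 3/13) → H(X|Y=1) = 1.548581
H(X|Y) = (31/57)·0.999249 + (26/57)·1.548581 = 1.24982 bits

I(X;Y) = H(X) - H(X|Y) = 1.37995 - 1.24982 = 0.1301 bits

Cross-check via I(X;Y) = H(X) + H(Y) - H(X,Y): computing H(Y) from the column sums and H(X,Y) from the 6 cells in the same way gives H(Y) = 0.99444 bits and H(X,Y) = 2.24426 bits, so
I(X;Y) = 1.37995 + 0.99444 - 2.24426 = 0.1301 bits ✓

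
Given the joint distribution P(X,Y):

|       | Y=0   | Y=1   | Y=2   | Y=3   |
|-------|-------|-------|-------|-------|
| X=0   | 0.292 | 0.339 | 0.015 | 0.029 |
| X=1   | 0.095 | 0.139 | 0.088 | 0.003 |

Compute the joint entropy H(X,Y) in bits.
2.3387 bits

H(X,Y) = -Σ_{x,y} P(x,y) log₂ P(x,y). Per-cell terms -P(x,y)·log₂P(x,y):
  X=0: 0.5186, 0.5291, 0.0909, 0.1481
  X=1: 0.3226, 0.3957, 0.3086, 0.0251
Sum of the 8 terms: H(X,Y) = 2.3387 bits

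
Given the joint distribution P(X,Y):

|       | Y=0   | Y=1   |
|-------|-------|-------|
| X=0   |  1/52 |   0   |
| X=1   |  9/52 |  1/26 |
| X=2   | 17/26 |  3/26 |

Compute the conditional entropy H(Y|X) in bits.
0.6138 bits

H(Y|X) = H(X,Y) - H(X)

H(X,Y) = -Σ_{x,y} P(x,y) log₂ P(x,y). Per-cell terms -P(x,y)·log₂P(x,y):
  X=0: 0.1096238, 0.0000000
  X=1: 0.4379737, 0.1807861
  X=2: 0.4007926, 0.3594781
  (cells with P = 0 contribute 0)
Sum of the 6 terms: H(X,Y) = 1.488654 bits

Marginal of X (row sums):
  P(X=0) = 1/52 + 0 = 1/52
  P(X=1) = 9/52 + 1/26 = 11/52
  P(X=2) = 17/26 + 3/26 = 10/13
H(X) = -[(1/52)·log₂(1/52) + (11/52)·log₂(11/52) + (10/13)·log₂(10/13)]
  = 0.1096238 + 0.4740594 + 0.2911628 = 0.874846 bits

H(Y|X) = H(X,Y) - H(X) = 1.488654 - 0.874846 = 0.6138 bits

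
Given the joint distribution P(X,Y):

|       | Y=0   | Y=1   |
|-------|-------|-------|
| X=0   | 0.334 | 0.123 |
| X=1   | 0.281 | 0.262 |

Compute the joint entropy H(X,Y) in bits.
1.9212 bits

H(X,Y) = -Σ_{x,y} P(x,y) log₂ P(x,y). Per-cell terms -P(x,y)·log₂P(x,y):
  X=0: 0.5284, 0.3719
  X=1: 0.5146, 0.5063
Sum of the 4 terms: H(X,Y) = 1.9212 bits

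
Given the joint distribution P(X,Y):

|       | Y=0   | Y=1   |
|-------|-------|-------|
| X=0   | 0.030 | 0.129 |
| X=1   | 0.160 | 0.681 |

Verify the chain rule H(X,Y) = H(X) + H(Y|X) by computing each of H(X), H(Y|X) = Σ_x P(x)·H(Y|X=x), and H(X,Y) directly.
H(X) = 0.6319 bits, H(Y|X) = 0.7015 bits, H(X,Y) = 1.3334 bits

Marginal of X (row sums):
  P(X=0) = 0.030 + 0.129 = 0.159
  P(X=1) = 0.160 + 0.681 = 0.841
H(X) = -[0.159·log₂(0.159) + 0.841·log₂(0.841)]
  = 0.4218 + 0.2101 = 0.6319 bits

H(Y|X) = Σ_x P(x)·H(Y|X=x):
  X=0: P(X=0) = 0.159, P(Y|X=0) = (10/53, 43/53) → H(Y|X=0) = 0.6987
  X=1: P(X=1) = 0.841, P(Y|X=1) = (160/841, 681/841) → H(Y|X=1) = 0.7020
H(Y|X) = 0.159·0.6987 + 0.841·0.7020 = 0.7015 bits

H(X,Y) = -Σ_{x,y} P(x,y) log₂ P(x,y). Per-cell terms -P(x,y)·log₂P(x,y):
  X=0: 0.1518, 0.3811
  X=1: 0.4230, 0.3775
Sum of the 4 terms: H(X,Y) = 1.3334 bits

Chain rule check:
  H(X) + H(Y|X) = 0.6319 + 0.7015 = 1.3334 bits
  H(X,Y) = 1.3334 bits
✓ Chain rule verified.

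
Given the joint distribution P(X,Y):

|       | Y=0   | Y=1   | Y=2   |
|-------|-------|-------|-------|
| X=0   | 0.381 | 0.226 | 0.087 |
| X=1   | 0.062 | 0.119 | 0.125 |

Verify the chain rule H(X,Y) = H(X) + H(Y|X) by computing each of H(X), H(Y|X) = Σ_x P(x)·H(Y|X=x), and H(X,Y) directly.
H(X) = 0.8885 bits, H(Y|X) = 1.4225 bits, H(X,Y) = 2.3110 bits

Marginal of X (row sums):
  P(X=0) = 0.381 + 0.226 + 0.087 = 0.694
  P(X=1) = 0.062 + 0.119 + 0.125 = 0.306
H(X) = -[0.694·log₂(0.694) + 0.306·log₂(0.306)]
  = 0.36573 + 0.52277 = 0.8885 bits

H(Y|X) = Σ_x P(x)·H(Y|X=x):
  X=0: P(X=0) = 0.694, P(Y|X=0) = (381/694, 113/347, 87/694) → H(Y|X=0) = 1.37762
  X=1: P(X=1) = 0.306, P(Y|X=1) = (31/153, 7/18, 125/306) → H(Y|X=1) = 1.52416
H(Y|X) = 0.694·1.37762 + 0.306·1.52416 = 1.4225 bits

H(X,Y) = -Σ_{x,y} P(x,y) log₂ P(x,y). Per-cell terms -P(x,y)·log₂P(x,y):
  X=0: 0.53040, 0.48491, 0.30649
  X=1: 0.24872, 0.36545, 0.37500
Sum of the 6 terms: H(X,Y) = 2.3110 bits

Chain rule check:
  H(X) + H(Y|X) = 0.8885 + 1.4225 = 2.3110 bits
  H(X,Y) = 2.3110 bits
✓ Chain rule verified.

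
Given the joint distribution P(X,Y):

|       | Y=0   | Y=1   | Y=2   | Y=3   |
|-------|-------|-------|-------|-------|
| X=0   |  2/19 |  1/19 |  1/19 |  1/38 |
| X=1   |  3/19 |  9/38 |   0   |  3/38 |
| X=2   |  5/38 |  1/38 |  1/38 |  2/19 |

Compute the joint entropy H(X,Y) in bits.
3.1320 bits

H(X,Y) = -Σ_{x,y} P(x,y) log₂ P(x,y). Per-cell terms -P(x,y)·log₂P(x,y):
  X=0: 0.341887, 0.223575, 0.223575, 0.138103
  X=1: 0.420468, 0.492158, 0.000000, 0.289181
  X=2: 0.385000, 0.138103, 0.138103, 0.341887
  (cells with P = 0 contribute 0)
Sum of the 12 terms: H(X,Y) = 3.1320 bits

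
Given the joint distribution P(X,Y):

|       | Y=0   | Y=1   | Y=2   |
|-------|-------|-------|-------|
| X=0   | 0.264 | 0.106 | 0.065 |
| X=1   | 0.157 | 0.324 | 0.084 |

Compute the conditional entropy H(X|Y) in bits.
0.8949 bits

H(X|Y) = H(X,Y) - H(Y)

H(X,Y) = -Σ_{x,y} P(x,y) log₂ P(x,y). Per-cell terms -P(x,y)·log₂P(x,y):
  X=0: 0.507247, 0.343214, 0.256322
  X=1: 0.419373, 0.526803, 0.300171
Sum of the 6 terms: H(X,Y) = 2.35313 bits

Marginal of Y (column sums):
  P(Y=0) = 0.264 + 0.157 = 0.421
  P(Y=1) = 0.106 + 0.324 = 0.430
  P(Y=2) = 0.065 + 0.084 = 0.149
H(Y) = -[0.421·log₂(0.421) + 0.430·log₂(0.430) + 0.149·log₂(0.149)]
  = 0.525453 + 0.523564 + 0.409246 = 1.45826 bits

H(X|Y) = H(X,Y) - H(Y) = 2.35313 - 1.45826 = 0.8949 bits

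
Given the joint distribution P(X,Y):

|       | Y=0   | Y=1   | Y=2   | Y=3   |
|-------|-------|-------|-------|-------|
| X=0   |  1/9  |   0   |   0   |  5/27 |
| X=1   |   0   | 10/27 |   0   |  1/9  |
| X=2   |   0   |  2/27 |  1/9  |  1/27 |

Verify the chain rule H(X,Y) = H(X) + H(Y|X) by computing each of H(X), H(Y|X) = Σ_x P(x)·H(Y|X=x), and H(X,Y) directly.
H(X) = 1.5099 bits, H(Y|X) = 0.9823 bits, H(X,Y) = 2.4922 bits

Marginal of X (row sums):
  P(X=0) = 1/9 + 0 + 0 + 5/27 = 8/27
  P(X=1) = 0 + 10/27 + 0 + 1/9 = 13/27
  P(X=2) = 0 + 2/27 + 1/9 + 1/27 = 2/9
H(X) = -[(8/27)·log₂(8/27) + (13/27)·log₂(13/27) + (2/9)·log₂(2/9)]
  = 0.51997 + 0.50770 + 0.48221 = 1.5099 bits

H(Y|X) = Σ_x P(x)·H(Y|X=x):
  X=0: P(X=0) = 8/27, P(Y|X=0) = (3/8, 0, 0, 5/8) → H(Y|X=0) = 0.95443
  X=1: P(X=1) = 13/27, P(Y|X=1) = (0, 10/13, 0, 3/13) → H(Y|X=1) = 0.77935
  X=2: P(X=2) = 2/9, P(Y|X=2) = (0, 1/3, 1/2, 1/6) → H(Y|X=2) = 1.45915
H(Y|X) = (8/27)·0.95443 + (13/27)·0.77935 + (2/9)·1.45915 = 0.9823 bits

H(X,Y) = -Σ_{x,y} P(x,y) log₂ P(x,y). Per-cell terms -P(x,y)·log₂P(x,y):
  X=0: 0.35221, 0.00000, 0.00000, 0.45055
  X=1: 0.00000, 0.53073, 0.00000, 0.35221
  X=2: 0.00000, 0.27814, 0.35221, 0.17611
  (cells with P = 0 contribute 0)
Sum of the 12 terms: H(X,Y) = 2.4922 bits

Chain rule check:
  H(X) + H(Y|X) = 1.5099 + 0.9823 = 2.4922 bits
  H(X,Y) = 2.4922 bits
✓ Chain rule verified.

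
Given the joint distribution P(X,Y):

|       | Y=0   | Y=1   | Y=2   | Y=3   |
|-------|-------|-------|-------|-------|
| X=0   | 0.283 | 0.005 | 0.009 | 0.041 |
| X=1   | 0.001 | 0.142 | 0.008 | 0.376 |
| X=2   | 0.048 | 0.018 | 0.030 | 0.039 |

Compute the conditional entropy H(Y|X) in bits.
1.0428 bits

H(Y|X) = H(X,Y) - H(X)

H(X,Y) = -Σ_{x,y} P(x,y) log₂ P(x,y). Per-cell terms -P(x,y)·log₂P(x,y):
  X=0: 0.51538, 0.03822, 0.06116, 0.18894
  X=1: 0.00997, 0.39988, 0.05573, 0.53061
  X=2: 0.21028, 0.10433, 0.15177, 0.18253
Sum of the 12 terms: H(X,Y) = 2.4488 bits

Marginal of X (row sums):
  P(X=0) = 0.283 + 0.005 + 0.009 + 0.041 = 0.338
  P(X=1) = 0.001 + 0.142 + 0.008 + 0.376 = 0.527
  P(X=2) = 0.048 + 0.018 + 0.030 + 0.039 = 0.135
H(X) = -[0.338·log₂(0.338) + 0.527·log₂(0.527) + 0.135·log₂(0.135)]
  = 0.52894 + 0.48701 + 0.39001 = 1.4060 bits

H(Y|X) = H(X,Y) - H(X) = 2.4488 - 1.4060 = 1.0428 bits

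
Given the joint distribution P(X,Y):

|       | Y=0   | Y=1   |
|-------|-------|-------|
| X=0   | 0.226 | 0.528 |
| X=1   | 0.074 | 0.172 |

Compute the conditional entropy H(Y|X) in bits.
0.8813 bits

H(Y|X) = H(X,Y) - H(X)

H(X,Y) = -Σ_{x,y} P(x,y) log₂ P(x,y). Per-cell terms -P(x,y)·log₂P(x,y):
  X=0: 0.4849, 0.4865
  X=1: 0.2780, 0.4368
Sum of the 4 terms: H(X,Y) = 1.6862 bits

Marginal of X (row sums):
  P(X=0) = 0.226 + 0.528 = 0.754
  P(X=1) = 0.074 + 0.172 = 0.246
H(X) = -[0.754·log₂(0.754) + 0.246·log₂(0.246)]
  = 0.3072 + 0.4977 = 0.8049 bits

H(Y|X) = H(X,Y) - H(X) = 1.6862 - 0.8049 = 0.8813 bits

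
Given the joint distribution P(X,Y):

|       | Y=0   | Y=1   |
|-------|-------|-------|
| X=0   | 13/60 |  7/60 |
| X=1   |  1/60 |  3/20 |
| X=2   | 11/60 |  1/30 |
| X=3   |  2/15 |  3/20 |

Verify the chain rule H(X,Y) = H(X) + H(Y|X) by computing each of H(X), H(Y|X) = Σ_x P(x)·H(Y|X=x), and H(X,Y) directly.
H(X) = 1.9527 bits, H(Y|X) = 0.8063 bits, H(X,Y) = 2.7591 bits

Marginal of X (row sums):
  P(X=0) = 13/60 + 7/60 = 1/3
  P(X=1) = 1/60 + 3/20 = 1/6
  P(X=2) = 11/60 + 1/30 = 13/60
  P(X=3) = 2/15 + 3/20 = 17/60
H(X) = -[(1/3)·log₂(1/3) + (1/6)·log₂(1/6) + (13/60)·log₂(13/60) + (17/60)·log₂(17/60)]
  = 0.528321 + 0.430827 + 0.478064 + 0.515505 = 1.9527 bits

H(Y|X) = Σ_x P(x)·H(Y|X=x):
  X=0: P(X=0) = 1/3, P(Y|X=0) = (13/20, 7/20) → H(Y|X=0) = 0.934068
  X=1: P(X=1) = 1/6, P(Y|X=1) = (1/10, 9/10) → H(Y|X=1) = 0.468996
  X=2: P(X=2) = 13/60, P(Y|X=2) = (11/13, 2/13) → H(Y|X=2) = 0.619382
  X=3: P(X=3) = 17/60, P(Y|X=3) = (8/17, 9/17) → H(Y|X=3) = 0.997503
H(Y|X) = (1/3)·0.934068 + (1/6)·0.468996 + (13/60)·0.619382 + (17/60)·0.997503 = 0.8063 bits

H(X,Y) = -Σ_{x,y} P(x,y) log₂ P(x,y). Per-cell terms -P(x,y)·log₂P(x,y):
  X=0: 0.478064, 0.361612
  X=1: 0.098448, 0.410545
  X=2: 0.448701, 0.163563
  X=3: 0.387585, 0.410545
Sum of the 8 terms: H(X,Y) = 2.7591 bits

Chain rule check:
  H(X) + H(Y|X) = 1.9527 + 0.8063 = 2.7590 bits
  H(X,Y) = 2.7591 bits
✓ Chain rule verified (Δ = 0.0001 is 4-dp rounding noise: each of the three values was rounded independently).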